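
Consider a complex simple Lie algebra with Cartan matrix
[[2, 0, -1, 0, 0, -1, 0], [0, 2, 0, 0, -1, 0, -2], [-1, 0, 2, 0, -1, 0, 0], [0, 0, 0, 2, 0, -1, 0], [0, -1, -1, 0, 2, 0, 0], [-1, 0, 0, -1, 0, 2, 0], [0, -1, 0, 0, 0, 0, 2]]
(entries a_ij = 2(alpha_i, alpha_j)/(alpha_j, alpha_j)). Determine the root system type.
B_7

The matrix has rank 7 with 2's on the diagonal. Reading the off-diagonal entries as Dynkin edges (a single edge where a_ij = a_ji = -1; a double or triple edge where a_ij * a_ji = 2 or 3), the diagram is a chain of 7 nodes with a double edge at one end; the terminal node there is the unique short simple root (B_7). One simple-root ordering that puts it in standard form is (alpha_4, alpha_6, alpha_1, alpha_3, alpha_5, alpha_2, alpha_7). So the algebra is type B_7, i.e. so(15).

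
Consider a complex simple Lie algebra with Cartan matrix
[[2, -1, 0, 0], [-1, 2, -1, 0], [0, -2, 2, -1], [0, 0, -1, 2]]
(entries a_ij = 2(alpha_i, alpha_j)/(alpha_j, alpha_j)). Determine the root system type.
The matrix has rank 4 with 2's on the diagonal. Reading the off-diagonal entries as Dynkin edges (a single edge where a_ij = a_ji = -1; a double or triple edge where a_ij * a_ji = 2 or 3), the diagram is a chain of 4 nodes with a double edge between the middle two (F_4). One simple-root ordering that puts it in standard form is (alpha_4, alpha_3, alpha_2, alpha_1). So the algebra is type F_4.

F_4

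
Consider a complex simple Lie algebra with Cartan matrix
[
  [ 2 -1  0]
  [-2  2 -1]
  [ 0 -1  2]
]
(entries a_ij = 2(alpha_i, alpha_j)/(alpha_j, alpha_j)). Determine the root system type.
type B_3

The matrix has rank 3 with 2's on the diagonal. Reading the off-diagonal entries as Dynkin edges (a single edge where a_ij = a_ji = -1; a double or triple edge where a_ij * a_ji = 2 or 3), the diagram is a chain of 3 nodes with a double edge at one end; the terminal node there is the unique short simple root (B_3). One simple-root ordering that puts it in standard form is (alpha_3, alpha_2, alpha_1). So the algebra is type B_3, i.e. so(7).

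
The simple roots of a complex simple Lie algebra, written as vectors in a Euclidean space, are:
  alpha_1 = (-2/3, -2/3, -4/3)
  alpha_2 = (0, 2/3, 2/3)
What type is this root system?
Compute the Cartan integers a_ij = 2(alpha_i, alpha_j)/(alpha_j, alpha_j); the resulting 2x2 Cartan matrix is
[[2, -3], [-1, 2]].
The roots have two lengths (squared-length ratio 3:1); the short ones are alpha_{2}. The associated Dynkin diagram is two nodes joined by a triple edge (G_2), so the type is G_2.

G2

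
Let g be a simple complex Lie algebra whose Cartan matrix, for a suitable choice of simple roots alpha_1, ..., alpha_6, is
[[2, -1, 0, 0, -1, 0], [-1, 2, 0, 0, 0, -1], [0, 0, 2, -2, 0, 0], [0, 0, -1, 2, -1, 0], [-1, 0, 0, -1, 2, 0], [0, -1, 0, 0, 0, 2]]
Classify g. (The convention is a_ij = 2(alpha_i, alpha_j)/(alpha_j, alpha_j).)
The matrix has rank 6 with 2's on the diagonal. Reading the off-diagonal entries as Dynkin edges (a single edge where a_ij = a_ji = -1; a double or triple edge where a_ij * a_ji = 2 or 3), the diagram is a chain of 6 nodes with a double edge at one end; the terminal node there is the unique long simple root (C_6). One simple-root ordering that puts it in standard form is (alpha_6, alpha_2, alpha_1, alpha_5, alpha_4, alpha_3). So the algebra is type C_6, i.e. sp(12).

C6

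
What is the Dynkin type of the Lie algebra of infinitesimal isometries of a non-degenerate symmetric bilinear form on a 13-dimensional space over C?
B_6 (so(13))

This is so(13) with 13 odd, which has dimension 13(13-1)/2 = 78 and rank (13-1)/2 = 6. In the classification of classical Lie algebras, the orthogonal algebra so(2n+1) in an odd number of variables has type B_n; here n = 6, so the Dynkin diagram is a chain of 6 nodes with a double edge at one end; the terminal node there is the unique short simple root (B_6). Hence the type is B_6.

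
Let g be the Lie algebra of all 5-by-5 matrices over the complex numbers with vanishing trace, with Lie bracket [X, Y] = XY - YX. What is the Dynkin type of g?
A_4 (sl(5))

This is sl(5), which has dimension 5^2 - 1 = 24 and rank 5 - 1 = 4 (a Cartan subalgebra is the diagonal traceless matrices). In the classification of classical Lie algebras, the special linear algebra sl(n+1) has type A_n; here n = 4, so the Dynkin diagram is a chain of 4 nodes with single edges (A_4). Hence the type is A_4.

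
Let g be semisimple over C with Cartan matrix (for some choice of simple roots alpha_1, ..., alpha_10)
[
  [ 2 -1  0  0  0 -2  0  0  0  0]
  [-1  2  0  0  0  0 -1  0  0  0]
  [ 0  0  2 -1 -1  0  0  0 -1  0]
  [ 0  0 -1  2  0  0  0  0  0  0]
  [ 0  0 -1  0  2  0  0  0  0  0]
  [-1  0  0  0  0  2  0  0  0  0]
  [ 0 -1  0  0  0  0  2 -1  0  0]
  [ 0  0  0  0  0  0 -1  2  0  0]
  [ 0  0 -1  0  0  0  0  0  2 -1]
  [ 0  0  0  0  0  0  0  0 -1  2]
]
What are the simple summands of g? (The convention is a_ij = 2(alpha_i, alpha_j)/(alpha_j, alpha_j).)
B_5 ⊕ D_5

The diagram associated to this matrix has two connected components: the simple roots {alpha_1, alpha_2, alpha_6, alpha_7, alpha_8} form a chain of 5 nodes with a double edge at one end; the terminal node there is the unique short simple root (B_5), and {alpha_3, alpha_4, alpha_5, alpha_9, alpha_10} form a chain of 3 nodes with a fork of two nodes at one end (D_5). A semisimple Lie algebra decomposes uniquely as the direct sum of simple ideals, one per connected component of its Dynkin diagram, so g ≅ B_5 ⊕ D_5 (dimension 55 + 45 = 100).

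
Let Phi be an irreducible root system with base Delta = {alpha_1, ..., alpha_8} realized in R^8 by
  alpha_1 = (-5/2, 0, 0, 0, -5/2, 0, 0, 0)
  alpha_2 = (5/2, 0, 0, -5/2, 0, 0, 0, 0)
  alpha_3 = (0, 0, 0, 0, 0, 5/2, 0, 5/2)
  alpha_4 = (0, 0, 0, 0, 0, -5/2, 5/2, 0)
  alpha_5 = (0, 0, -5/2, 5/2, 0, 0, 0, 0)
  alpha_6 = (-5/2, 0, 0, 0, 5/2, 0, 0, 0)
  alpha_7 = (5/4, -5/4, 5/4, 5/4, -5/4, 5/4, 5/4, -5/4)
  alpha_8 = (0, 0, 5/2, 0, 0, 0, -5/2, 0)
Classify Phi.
Compute the Cartan integers a_ij = 2(alpha_i, alpha_j)/(alpha_j, alpha_j); the resulting 8x8 Cartan matrix is
[[2, -1, 0, 0, 0, 0, 0, 0], [-1, 2, 0, 0, -1, -1, 0, 0], [0, 0, 2, -1, 0, 0, 0, 0], [0, 0, -1, 2, 0, 0, 0, -1], [0, -1, 0, 0, 2, 0, 0, -1], [0, -1, 0, 0, 0, 2, -1, 0], [0, 0, 0, 0, 0, -1, 2, 0], [0, 0, 0, -1, -1, 0, 0, 2]].
All simple roots have the same length, so the diagram is simply laced. The associated Dynkin diagram is a chain of 7 nodes with one extra node attached to the third node from one end (E_8), so the type is E_8.

E_8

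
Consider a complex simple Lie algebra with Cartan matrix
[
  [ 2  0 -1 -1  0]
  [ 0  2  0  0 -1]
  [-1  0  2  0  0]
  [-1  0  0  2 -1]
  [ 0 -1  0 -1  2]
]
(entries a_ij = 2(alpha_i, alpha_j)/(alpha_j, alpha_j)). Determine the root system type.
The matrix has rank 5 with 2's on the diagonal. Reading the off-diagonal entries as Dynkin edges (a single edge where a_ij = a_ji = -1; a double or triple edge where a_ij * a_ji = 2 or 3), the diagram is a chain of 5 nodes with single edges (A_5). One simple-root ordering that puts it in standard form is (alpha_3, alpha_1, alpha_4, alpha_5, alpha_2). So the algebra is type A_5, i.e. sl(6).

A5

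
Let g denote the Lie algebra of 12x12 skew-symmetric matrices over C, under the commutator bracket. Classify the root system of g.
This is so(12) with 12 even, which has dimension 12(12-1)/2 = 66 and rank 12/2 = 6. In the classification of classical Lie algebras, the orthogonal algebra so(2n) in an even number of variables has type D_n; here n = 6, so the Dynkin diagram is a chain of 4 nodes with a fork of two nodes at one end (D_6). Hence the type is D_6.

D_6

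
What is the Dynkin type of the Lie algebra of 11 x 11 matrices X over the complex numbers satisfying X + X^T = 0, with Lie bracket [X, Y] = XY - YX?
This is so(11) with 11 odd, which has dimension 11(11-1)/2 = 55 and rank (11-1)/2 = 5. In the classification of classical Lie algebras, the orthogonal algebra so(2n+1) in an odd number of variables has type B_n; here n = 5, so the Dynkin diagram is a chain of 5 nodes with a double edge at one end; the terminal node there is the unique short simple root (B_5). Hence the type is B_5.

B5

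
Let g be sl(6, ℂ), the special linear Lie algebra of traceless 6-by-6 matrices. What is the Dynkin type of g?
This is sl(6), which has dimension 6^2 - 1 = 35 and rank 6 - 1 = 5 (a Cartan subalgebra is the diagonal traceless matrices). In the classification of classical Lie algebras, the special linear algebra sl(n+1) has type A_n; here n = 5, so the Dynkin diagram is a chain of 5 nodes with single edges (A_5). Hence the type is A_5.

A_5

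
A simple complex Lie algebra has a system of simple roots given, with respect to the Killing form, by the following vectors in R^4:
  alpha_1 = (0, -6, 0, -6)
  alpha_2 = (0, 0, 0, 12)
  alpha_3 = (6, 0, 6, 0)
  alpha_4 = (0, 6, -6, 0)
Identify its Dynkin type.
Compute the Cartan integers a_ij = 2(alpha_i, alpha_j)/(alpha_j, alpha_j); the resulting 4x4 Cartan matrix is
[[2, -1, 0, -1], [-2, 2, 0, 0], [0, 0, 2, -1], [-1, 0, -1, 2]].
The roots have two lengths (squared-length ratio 2:1); the short ones are alpha_{1,3,4}. The associated Dynkin diagram is a chain of 4 nodes with a double edge at one end; the terminal node there is the unique long simple root (C_4), so the type is C_4 (the algebra sp(8)).

C_4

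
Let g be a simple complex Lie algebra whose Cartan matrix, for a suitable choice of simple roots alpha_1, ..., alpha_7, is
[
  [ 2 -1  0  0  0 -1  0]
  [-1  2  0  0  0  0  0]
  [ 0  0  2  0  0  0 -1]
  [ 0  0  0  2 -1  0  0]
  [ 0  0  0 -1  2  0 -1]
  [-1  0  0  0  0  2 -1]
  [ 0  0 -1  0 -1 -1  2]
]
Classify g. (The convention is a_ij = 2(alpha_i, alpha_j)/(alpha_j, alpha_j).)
The matrix has rank 7 with 2's on the diagonal. Reading the off-diagonal entries as Dynkin edges (a single edge where a_ij = a_ji = -1; a double or triple edge where a_ij * a_ji = 2 or 3), the diagram is a chain of 6 nodes with one extra node attached to the third node from one end (E_7). One simple-root ordering that puts it in standard form is (alpha_4, alpha_3, alpha_5, alpha_7, alpha_6, alpha_1, alpha_2). So the algebra is type E_7.

E7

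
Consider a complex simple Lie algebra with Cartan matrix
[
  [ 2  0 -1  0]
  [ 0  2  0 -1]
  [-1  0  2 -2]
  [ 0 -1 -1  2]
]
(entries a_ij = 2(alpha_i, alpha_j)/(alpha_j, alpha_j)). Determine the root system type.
The matrix has rank 4 with 2's on the diagonal. Reading the off-diagonal entries as Dynkin edges (a single edge where a_ij = a_ji = -1; a double or triple edge where a_ij * a_ji = 2 or 3), the diagram is a chain of 4 nodes with a double edge between the middle two (F_4). One simple-root ordering that puts it in standard form is (alpha_1, alpha_3, alpha_4, alpha_2). So the algebra is type F_4.

type F_4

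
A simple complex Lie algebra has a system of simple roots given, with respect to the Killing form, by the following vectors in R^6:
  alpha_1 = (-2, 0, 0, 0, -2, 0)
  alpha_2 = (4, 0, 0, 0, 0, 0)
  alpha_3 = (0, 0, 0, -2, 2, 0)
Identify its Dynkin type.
C3

Compute the Cartan integers a_ij = 2(alpha_i, alpha_j)/(alpha_j, alpha_j); the resulting 3x3 Cartan matrix is
[[2, -1, -1], [-2, 2, 0], [-1, 0, 2]].
The roots have two lengths (squared-length ratio 2:1); the short ones are alpha_{1,3}. The associated Dynkin diagram is a chain of 3 nodes with a double edge at one end; the terminal node there is the unique long simple root (C_3), so the type is C_3 (the algebra sp(6)).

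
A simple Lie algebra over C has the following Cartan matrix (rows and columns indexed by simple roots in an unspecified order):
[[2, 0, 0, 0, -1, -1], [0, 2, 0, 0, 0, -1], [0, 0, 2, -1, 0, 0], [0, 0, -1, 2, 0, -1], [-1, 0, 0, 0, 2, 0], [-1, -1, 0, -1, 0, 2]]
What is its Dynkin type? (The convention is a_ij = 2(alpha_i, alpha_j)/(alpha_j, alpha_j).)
type E_6

The matrix has rank 6 with 2's on the diagonal. Reading the off-diagonal entries as Dynkin edges (a single edge where a_ij = a_ji = -1; a double or triple edge where a_ij * a_ji = 2 or 3), the diagram is a chain of 5 nodes with one extra node attached to the third node from one end (E_6). One simple-root ordering that puts it in standard form is (alpha_3, alpha_2, alpha_4, alpha_6, alpha_1, alpha_5). So the algebra is type E_6.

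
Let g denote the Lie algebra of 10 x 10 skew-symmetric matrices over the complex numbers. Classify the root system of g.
D_5

This is so(10) with 10 even, which has dimension 10(10-1)/2 = 45 and rank 10/2 = 5. In the classification of classical Lie algebras, the orthogonal algebra so(2n) in an even number of variables has type D_n; here n = 5, so the Dynkin diagram is a chain of 3 nodes with a fork of two nodes at one end (D_5). Hence the type is D_5.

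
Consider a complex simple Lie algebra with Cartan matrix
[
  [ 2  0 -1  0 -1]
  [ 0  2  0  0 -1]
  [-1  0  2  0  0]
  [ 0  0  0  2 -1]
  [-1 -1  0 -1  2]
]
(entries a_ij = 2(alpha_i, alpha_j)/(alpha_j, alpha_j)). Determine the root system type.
The matrix has rank 5 with 2's on the diagonal. Reading the off-diagonal entries as Dynkin edges (a single edge where a_ij = a_ji = -1; a double or triple edge where a_ij * a_ji = 2 or 3), the diagram is a chain of 3 nodes with a fork of two nodes at one end (D_5). One simple-root ordering that puts it in standard form is (alpha_3, alpha_1, alpha_5, alpha_4, alpha_2). So the algebra is type D_5, i.e. so(10).

D5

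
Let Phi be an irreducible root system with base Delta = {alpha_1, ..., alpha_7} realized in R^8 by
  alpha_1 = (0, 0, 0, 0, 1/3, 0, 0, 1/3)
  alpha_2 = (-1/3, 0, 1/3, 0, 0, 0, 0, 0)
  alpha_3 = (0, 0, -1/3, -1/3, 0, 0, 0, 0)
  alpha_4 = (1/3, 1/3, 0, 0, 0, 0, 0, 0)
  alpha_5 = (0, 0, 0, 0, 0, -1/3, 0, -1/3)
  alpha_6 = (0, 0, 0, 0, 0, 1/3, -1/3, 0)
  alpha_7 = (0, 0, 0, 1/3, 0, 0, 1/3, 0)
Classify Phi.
Compute the Cartan integers a_ij = 2(alpha_i, alpha_j)/(alpha_j, alpha_j); the resulting 7x7 Cartan matrix is
[[2, 0, 0, 0, -1, 0, 0], [0, 2, -1, -1, 0, 0, 0], [0, -1, 2, 0, 0, 0, -1], [0, -1, 0, 2, 0, 0, 0], [-1, 0, 0, 0, 2, -1, 0], [0, 0, 0, 0, -1, 2, -1], [0, 0, -1, 0, 0, -1, 2]].
All simple roots have the same length, so the diagram is simply laced. The associated Dynkin diagram is a chain of 7 nodes with single edges (A_7), so the type is A_7 (the algebra sl(8)).

A_7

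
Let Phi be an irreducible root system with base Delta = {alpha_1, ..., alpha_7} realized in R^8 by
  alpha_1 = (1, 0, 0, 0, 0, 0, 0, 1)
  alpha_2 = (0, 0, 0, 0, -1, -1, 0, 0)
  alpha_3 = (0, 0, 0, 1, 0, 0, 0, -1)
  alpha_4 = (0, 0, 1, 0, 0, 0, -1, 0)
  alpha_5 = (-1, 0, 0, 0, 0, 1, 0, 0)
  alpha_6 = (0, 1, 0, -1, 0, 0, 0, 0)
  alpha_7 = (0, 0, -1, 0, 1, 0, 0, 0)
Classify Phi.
Compute the Cartan integers a_ij = 2(alpha_i, alpha_j)/(alpha_j, alpha_j); the resulting 7x7 Cartan matrix is
[[2, 0, -1, 0, -1, 0, 0], [0, 2, 0, 0, -1, 0, -1], [-1, 0, 2, 0, 0, -1, 0], [0, 0, 0, 2, 0, 0, -1], [-1, -1, 0, 0, 2, 0, 0], [0, 0, -1, 0, 0, 2, 0], [0, -1, 0, -1, 0, 0, 2]].
All simple roots have the same length, so the diagram is simply laced. The associated Dynkin diagram is a chain of 7 nodes with single edges (A_7), so the type is A_7 (the algebra sl(8)).

type A_7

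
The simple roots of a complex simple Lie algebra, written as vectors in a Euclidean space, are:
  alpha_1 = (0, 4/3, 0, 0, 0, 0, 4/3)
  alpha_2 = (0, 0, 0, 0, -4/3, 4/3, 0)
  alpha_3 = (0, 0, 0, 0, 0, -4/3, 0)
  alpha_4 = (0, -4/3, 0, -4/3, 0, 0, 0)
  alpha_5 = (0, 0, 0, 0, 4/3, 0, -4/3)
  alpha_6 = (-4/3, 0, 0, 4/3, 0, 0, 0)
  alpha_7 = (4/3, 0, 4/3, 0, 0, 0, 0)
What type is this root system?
B_7 (so(15))

Compute the Cartan integers a_ij = 2(alpha_i, alpha_j)/(alpha_j, alpha_j); the resulting 7x7 Cartan matrix is
[[2, 0, 0, -1, -1, 0, 0], [0, 2, -2, 0, -1, 0, 0], [0, -1, 2, 0, 0, 0, 0], [-1, 0, 0, 2, 0, -1, 0], [-1, -1, 0, 0, 2, 0, 0], [0, 0, 0, -1, 0, 2, -1], [0, 0, 0, 0, 0, -1, 2]].
The roots have two lengths (squared-length ratio 2:1); the short ones are alpha_{3}. The associated Dynkin diagram is a chain of 7 nodes with a double edge at one end; the terminal node there is the unique short simple root (B_7), so the type is B_7 (the algebra so(15)).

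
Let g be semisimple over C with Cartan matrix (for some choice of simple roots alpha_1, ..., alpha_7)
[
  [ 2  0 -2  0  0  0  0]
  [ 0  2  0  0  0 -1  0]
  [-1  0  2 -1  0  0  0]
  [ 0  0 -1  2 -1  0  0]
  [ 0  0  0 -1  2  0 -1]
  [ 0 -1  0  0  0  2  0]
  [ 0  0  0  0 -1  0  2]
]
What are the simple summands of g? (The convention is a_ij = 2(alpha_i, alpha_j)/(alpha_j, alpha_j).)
A2 ⊕ C5

The diagram associated to this matrix has two connected components: the simple roots {alpha_2, alpha_6} form a chain of 2 nodes with single edges (A_2), and {alpha_1, alpha_3, alpha_4, alpha_5, alpha_7} form a chain of 5 nodes with a double edge at one end; the terminal node there is the unique long simple root (C_5). A semisimple Lie algebra decomposes uniquely as the direct sum of simple ideals, one per connected component of its Dynkin diagram, so g ≅ A_2 ⊕ C_5 (dimension 8 + 55 = 63).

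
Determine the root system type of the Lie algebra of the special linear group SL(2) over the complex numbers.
This is sl(2), which has dimension 2^2 - 1 = 3 and rank 2 - 1 = 1 (a Cartan subalgebra is the diagonal traceless matrices). In the classification of classical Lie algebras, the special linear algebra sl(n+1) has type A_n; here n = 1, so the Dynkin diagram is a chain of 1 nodes with single edges (A_1). Hence the type is A_1.

A_1 (sl(2))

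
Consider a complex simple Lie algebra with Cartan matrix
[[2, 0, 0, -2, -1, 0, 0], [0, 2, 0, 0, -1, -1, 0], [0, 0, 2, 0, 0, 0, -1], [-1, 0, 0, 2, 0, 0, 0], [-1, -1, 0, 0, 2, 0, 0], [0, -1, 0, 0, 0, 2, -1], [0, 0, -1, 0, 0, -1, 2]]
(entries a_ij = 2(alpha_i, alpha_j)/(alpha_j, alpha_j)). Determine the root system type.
B_7

The matrix has rank 7 with 2's on the diagonal. Reading the off-diagonal entries as Dynkin edges (a single edge where a_ij = a_ji = -1; a double or triple edge where a_ij * a_ji = 2 or 3), the diagram is a chain of 7 nodes with a double edge at one end; the terminal node there is the unique short simple root (B_7). One simple-root ordering that puts it in standard form is (alpha_3, alpha_7, alpha_6, alpha_2, alpha_5, alpha_1, alpha_4). So the algebra is type B_7, i.e. so(15).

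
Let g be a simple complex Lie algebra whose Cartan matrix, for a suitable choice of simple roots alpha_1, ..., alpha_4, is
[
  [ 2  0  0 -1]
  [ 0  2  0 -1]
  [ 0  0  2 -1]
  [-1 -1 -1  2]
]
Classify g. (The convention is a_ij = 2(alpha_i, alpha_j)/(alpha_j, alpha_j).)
The matrix has rank 4 with 2's on the diagonal. Reading the off-diagonal entries as Dynkin edges (a single edge where a_ij = a_ji = -1; a double or triple edge where a_ij * a_ji = 2 or 3), the diagram is a chain of 2 nodes with a fork of two nodes at one end (D_4). One simple-root ordering that puts it in standard form is (alpha_2, alpha_4, alpha_1, alpha_3). So the algebra is type D_4, i.e. so(8).

type D_4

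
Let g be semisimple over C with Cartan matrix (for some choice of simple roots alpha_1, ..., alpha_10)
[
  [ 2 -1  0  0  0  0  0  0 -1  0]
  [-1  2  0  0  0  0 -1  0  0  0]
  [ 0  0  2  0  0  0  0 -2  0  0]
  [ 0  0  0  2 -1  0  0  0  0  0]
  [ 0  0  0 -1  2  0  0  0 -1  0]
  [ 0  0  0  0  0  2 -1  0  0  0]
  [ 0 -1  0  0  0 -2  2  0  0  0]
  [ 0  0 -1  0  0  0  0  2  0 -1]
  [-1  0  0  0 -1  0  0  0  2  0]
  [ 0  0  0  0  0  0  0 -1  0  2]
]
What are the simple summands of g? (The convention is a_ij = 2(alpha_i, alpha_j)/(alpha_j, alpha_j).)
B_7 (so(15)) + C_3 (sp(6))

The diagram associated to this matrix has two connected components: the simple roots {alpha_1, alpha_2, alpha_4, alpha_5, alpha_6, alpha_7, alpha_9} form a chain of 7 nodes with a double edge at one end; the terminal node there is the unique short simple root (B_7), and {alpha_3, alpha_8, alpha_10} form a chain of 3 nodes with a double edge at one end; the terminal node there is the unique long simple root (C_3). A semisimple Lie algebra decomposes uniquely as the direct sum of simple ideals, one per connected component of its Dynkin diagram, so g ≅ B_7 ⊕ C_3 (dimension 105 + 21 = 126).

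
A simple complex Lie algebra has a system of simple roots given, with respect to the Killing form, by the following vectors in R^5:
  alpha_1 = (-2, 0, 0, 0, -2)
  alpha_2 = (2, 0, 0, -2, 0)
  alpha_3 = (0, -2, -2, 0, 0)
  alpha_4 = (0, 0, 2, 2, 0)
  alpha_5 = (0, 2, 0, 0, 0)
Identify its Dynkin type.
type B_5

Compute the Cartan integers a_ij = 2(alpha_i, alpha_j)/(alpha_j, alpha_j); the resulting 5x5 Cartan matrix is
[[2, -1, 0, 0, 0], [-1, 2, 0, -1, 0], [0, 0, 2, -1, -2], [0, -1, -1, 2, 0], [0, 0, -1, 0, 2]].
The roots have two lengths (squared-length ratio 2:1); the short ones are alpha_{5}. The associated Dynkin diagram is a chain of 5 nodes with a double edge at one end; the terminal node there is the unique short simple root (B_5), so the type is B_5 (the algebra so(11)).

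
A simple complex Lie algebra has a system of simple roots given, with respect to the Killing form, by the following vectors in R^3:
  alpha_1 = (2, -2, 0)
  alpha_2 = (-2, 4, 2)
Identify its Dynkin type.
Compute the Cartan integers a_ij = 2(alpha_i, alpha_j)/(alpha_j, alpha_j); the resulting 2x2 Cartan matrix is
[[2, -1], [-3, 2]].
The roots have two lengths (squared-length ratio 3:1); the short ones are alpha_{1}. The associated Dynkin diagram is two nodes joined by a triple edge (G_2), so the type is G_2.

G2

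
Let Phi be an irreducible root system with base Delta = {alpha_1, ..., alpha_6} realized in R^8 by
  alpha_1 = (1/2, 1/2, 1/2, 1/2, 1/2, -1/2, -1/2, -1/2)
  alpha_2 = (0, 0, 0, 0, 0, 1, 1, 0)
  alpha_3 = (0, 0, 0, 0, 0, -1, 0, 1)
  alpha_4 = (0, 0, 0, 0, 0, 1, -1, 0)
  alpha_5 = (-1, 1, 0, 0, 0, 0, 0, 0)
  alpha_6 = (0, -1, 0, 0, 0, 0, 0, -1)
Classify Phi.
E_6

Compute the Cartan integers a_ij = 2(alpha_i, alpha_j)/(alpha_j, alpha_j); the resulting 6x6 Cartan matrix is
[[2, -1, 0, 0, 0, 0], [-1, 2, -1, 0, 0, 0], [0, -1, 2, -1, 0, -1], [0, 0, -1, 2, 0, 0], [0, 0, 0, 0, 2, -1], [0, 0, -1, 0, -1, 2]].
All simple roots have the same length, so the diagram is simply laced. The associated Dynkin diagram is a chain of 5 nodes with one extra node attached to the third node from one end (E_6), so the type is E_6.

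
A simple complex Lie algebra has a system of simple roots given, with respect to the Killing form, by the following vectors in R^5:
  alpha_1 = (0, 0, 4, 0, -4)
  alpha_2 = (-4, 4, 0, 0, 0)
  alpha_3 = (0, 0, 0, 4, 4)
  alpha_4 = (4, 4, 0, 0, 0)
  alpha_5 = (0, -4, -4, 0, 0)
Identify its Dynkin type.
type D_5

Compute the Cartan integers a_ij = 2(alpha_i, alpha_j)/(alpha_j, alpha_j); the resulting 5x5 Cartan matrix is
[[2, 0, -1, 0, -1], [0, 2, 0, 0, -1], [-1, 0, 2, 0, 0], [0, 0, 0, 2, -1], [-1, -1, 0, -1, 2]].
All simple roots have the same length, so the diagram is simply laced. The associated Dynkin diagram is a chain of 3 nodes with a fork of two nodes at one end (D_5), so the type is D_5 (the algebra so(10)).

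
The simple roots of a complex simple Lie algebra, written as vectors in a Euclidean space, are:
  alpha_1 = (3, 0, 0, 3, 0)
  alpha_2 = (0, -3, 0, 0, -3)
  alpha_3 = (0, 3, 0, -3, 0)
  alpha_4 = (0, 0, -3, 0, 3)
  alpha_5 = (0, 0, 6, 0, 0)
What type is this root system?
Compute the Cartan integers a_ij = 2(alpha_i, alpha_j)/(alpha_j, alpha_j); the resulting 5x5 Cartan matrix is
[[2, 0, -1, 0, 0], [0, 2, -1, -1, 0], [-1, -1, 2, 0, 0], [0, -1, 0, 2, -1], [0, 0, 0, -2, 2]].
The roots have two lengths (squared-length ratio 2:1); the short ones are alpha_{1,2,3,4}. The associated Dynkin diagram is a chain of 5 nodes with a double edge at one end; the terminal node there is the unique long simple root (C_5), so the type is C_5 (the algebra sp(10)).

C5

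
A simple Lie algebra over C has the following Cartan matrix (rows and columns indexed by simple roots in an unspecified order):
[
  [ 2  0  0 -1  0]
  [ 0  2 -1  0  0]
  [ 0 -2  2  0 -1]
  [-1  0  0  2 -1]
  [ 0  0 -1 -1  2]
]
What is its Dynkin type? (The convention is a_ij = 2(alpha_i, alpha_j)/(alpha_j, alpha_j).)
The matrix has rank 5 with 2's on the diagonal. Reading the off-diagonal entries as Dynkin edges (a single edge where a_ij = a_ji = -1; a double or triple edge where a_ij * a_ji = 2 or 3), the diagram is a chain of 5 nodes with a double edge at one end; the terminal node there is the unique short simple root (B_5). One simple-root ordering that puts it in standard form is (alpha_1, alpha_4, alpha_5, alpha_3, alpha_2). So the algebra is type B_5, i.e. so(11).

B_5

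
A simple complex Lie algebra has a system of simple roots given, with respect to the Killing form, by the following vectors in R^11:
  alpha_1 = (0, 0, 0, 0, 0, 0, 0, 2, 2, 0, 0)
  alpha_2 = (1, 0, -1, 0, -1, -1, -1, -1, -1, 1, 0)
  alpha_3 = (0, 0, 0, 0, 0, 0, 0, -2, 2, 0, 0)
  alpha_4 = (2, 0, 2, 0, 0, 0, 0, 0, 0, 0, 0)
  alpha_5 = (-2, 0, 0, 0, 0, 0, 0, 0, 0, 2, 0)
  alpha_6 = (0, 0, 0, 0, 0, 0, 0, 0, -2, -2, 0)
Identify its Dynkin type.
Compute the Cartan integers a_ij = 2(alpha_i, alpha_j)/(alpha_j, alpha_j); the resulting 6x6 Cartan matrix is
[[2, -1, 0, 0, 0, -1], [-1, 2, 0, 0, 0, 0], [0, 0, 2, 0, 0, -1], [0, 0, 0, 2, -1, 0], [0, 0, 0, -1, 2, -1], [-1, 0, -1, 0, -1, 2]].
All simple roots have the same length, so the diagram is simply laced. The associated Dynkin diagram is a chain of 5 nodes with one extra node attached to the third node from one end (E_6), so the type is E_6.

E_6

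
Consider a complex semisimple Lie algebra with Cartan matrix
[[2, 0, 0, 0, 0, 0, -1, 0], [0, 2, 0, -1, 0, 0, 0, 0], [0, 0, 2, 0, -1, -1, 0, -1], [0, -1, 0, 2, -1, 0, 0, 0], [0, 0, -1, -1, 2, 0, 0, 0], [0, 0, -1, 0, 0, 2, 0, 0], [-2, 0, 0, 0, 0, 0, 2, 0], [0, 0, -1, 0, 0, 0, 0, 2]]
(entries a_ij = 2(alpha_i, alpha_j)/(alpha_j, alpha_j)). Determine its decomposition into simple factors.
B2 ⊕ D6

The diagram associated to this matrix has two connected components: the simple roots {alpha_1, alpha_7} form a chain of 2 nodes with a double edge at one end; the terminal node there is the unique short simple root (B_2), and {alpha_2, alpha_3, alpha_4, alpha_5, alpha_6, alpha_8} form a chain of 4 nodes with a fork of two nodes at one end (D_6). A semisimple Lie algebra decomposes uniquely as the direct sum of simple ideals, one per connected component of its Dynkin diagram, so g ≅ B_2 ⊕ D_6 (dimension 10 + 66 = 76).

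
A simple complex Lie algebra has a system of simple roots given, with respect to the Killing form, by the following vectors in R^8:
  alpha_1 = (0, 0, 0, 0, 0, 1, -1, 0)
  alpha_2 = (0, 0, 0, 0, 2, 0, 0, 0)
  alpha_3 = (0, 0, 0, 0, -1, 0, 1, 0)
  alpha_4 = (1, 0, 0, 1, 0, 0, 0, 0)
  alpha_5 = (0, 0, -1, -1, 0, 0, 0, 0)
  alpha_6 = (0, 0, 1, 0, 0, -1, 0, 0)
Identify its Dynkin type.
Compute the Cartan integers a_ij = 2(alpha_i, alpha_j)/(alpha_j, alpha_j); the resulting 6x6 Cartan matrix is
[[2, 0, -1, 0, 0, -1], [0, 2, -2, 0, 0, 0], [-1, -1, 2, 0, 0, 0], [0, 0, 0, 2, -1, 0], [0, 0, 0, -1, 2, -1], [-1, 0, 0, 0, -1, 2]].
The roots have two lengths (squared-length ratio 2:1); the short ones are alpha_{1,3,4,5,6}. The associated Dynkin diagram is a chain of 6 nodes with a double edge at one end; the terminal node there is the unique long simple root (C_6), so the type is C_6 (the algebra sp(12)).

C_6 (sp(12))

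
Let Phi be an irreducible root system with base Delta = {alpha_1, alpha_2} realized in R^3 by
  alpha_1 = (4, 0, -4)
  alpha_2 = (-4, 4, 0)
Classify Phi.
type A_2

Compute the Cartan integers a_ij = 2(alpha_i, alpha_j)/(alpha_j, alpha_j); the resulting 2x2 Cartan matrix is
[[2, -1], [-1, 2]].
All simple roots have the same length, so the diagram is simply laced. The associated Dynkin diagram is a chain of 2 nodes with single edges (A_2), so the type is A_2 (the algebra sl(3)).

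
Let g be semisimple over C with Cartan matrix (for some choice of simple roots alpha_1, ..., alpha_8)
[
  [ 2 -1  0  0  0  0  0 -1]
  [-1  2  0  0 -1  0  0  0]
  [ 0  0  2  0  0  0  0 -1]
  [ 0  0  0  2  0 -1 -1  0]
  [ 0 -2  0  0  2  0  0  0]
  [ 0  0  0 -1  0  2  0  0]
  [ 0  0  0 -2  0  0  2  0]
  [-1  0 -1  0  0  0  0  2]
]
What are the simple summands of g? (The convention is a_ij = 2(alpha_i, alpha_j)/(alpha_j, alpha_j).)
C_3 (sp(6)) + C_5 (sp(10))

The diagram associated to this matrix has two connected components: the simple roots {alpha_4, alpha_6, alpha_7} form a chain of 3 nodes with a double edge at one end; the terminal node there is the unique long simple root (C_3), and {alpha_1, alpha_2, alpha_3, alpha_5, alpha_8} form a chain of 5 nodes with a double edge at one end; the terminal node there is the unique long simple root (C_5). A semisimple Lie algebra decomposes uniquely as the direct sum of simple ideals, one per connected component of its Dynkin diagram, so g ≅ C_3 ⊕ C_5 (dimension 21 + 55 = 76).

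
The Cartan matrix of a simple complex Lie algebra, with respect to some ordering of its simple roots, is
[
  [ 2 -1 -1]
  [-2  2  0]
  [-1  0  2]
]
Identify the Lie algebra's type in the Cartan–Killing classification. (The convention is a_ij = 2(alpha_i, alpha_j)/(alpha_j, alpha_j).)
C_3

The matrix has rank 3 with 2's on the diagonal. Reading the off-diagonal entries as Dynkin edges (a single edge where a_ij = a_ji = -1; a double or triple edge where a_ij * a_ji = 2 or 3), the diagram is a chain of 3 nodes with a double edge at one end; the terminal node there is the unique long simple root (C_3). One simple-root ordering that puts it in standard form is (alpha_3, alpha_1, alpha_2). So the algebra is type C_3, i.e. sp(6).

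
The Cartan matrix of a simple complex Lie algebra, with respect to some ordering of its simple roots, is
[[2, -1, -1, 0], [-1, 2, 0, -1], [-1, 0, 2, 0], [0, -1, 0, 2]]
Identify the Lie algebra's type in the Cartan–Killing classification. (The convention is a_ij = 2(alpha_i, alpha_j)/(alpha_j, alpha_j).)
type A_4

The matrix has rank 4 with 2's on the diagonal. Reading the off-diagonal entries as Dynkin edges (a single edge where a_ij = a_ji = -1; a double or triple edge where a_ij * a_ji = 2 or 3), the diagram is a chain of 4 nodes with single edges (A_4). One simple-root ordering that puts it in standard form is (alpha_4, alpha_2, alpha_1, alpha_3). So the algebra is type A_4, i.e. sl(5).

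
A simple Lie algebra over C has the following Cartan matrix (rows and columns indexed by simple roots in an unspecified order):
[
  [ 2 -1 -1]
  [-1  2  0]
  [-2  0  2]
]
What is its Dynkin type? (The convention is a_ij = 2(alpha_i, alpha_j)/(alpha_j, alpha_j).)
The matrix has rank 3 with 2's on the diagonal. Reading the off-diagonal entries as Dynkin edges (a single edge where a_ij = a_ji = -1; a double or triple edge where a_ij * a_ji = 2 or 3), the diagram is a chain of 3 nodes with a double edge at one end; the terminal node there is the unique long simple root (C_3). One simple-root ordering that puts it in standard form is (alpha_2, alpha_1, alpha_3). So the algebra is type C_3, i.e. sp(6).

C_3 (sp(6))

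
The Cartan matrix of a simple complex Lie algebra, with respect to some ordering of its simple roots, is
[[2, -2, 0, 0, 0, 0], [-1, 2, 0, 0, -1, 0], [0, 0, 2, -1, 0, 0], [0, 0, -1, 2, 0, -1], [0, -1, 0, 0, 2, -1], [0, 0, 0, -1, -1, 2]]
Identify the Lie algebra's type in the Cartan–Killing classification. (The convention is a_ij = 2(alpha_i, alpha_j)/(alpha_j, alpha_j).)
C_6

The matrix has rank 6 with 2's on the diagonal. Reading the off-diagonal entries as Dynkin edges (a single edge where a_ij = a_ji = -1; a double or triple edge where a_ij * a_ji = 2 or 3), the diagram is a chain of 6 nodes with a double edge at one end; the terminal node there is the unique long simple root (C_6). One simple-root ordering that puts it in standard form is (alpha_3, alpha_4, alpha_6, alpha_5, alpha_2, alpha_1). So the algebra is type C_6, i.e. sp(12).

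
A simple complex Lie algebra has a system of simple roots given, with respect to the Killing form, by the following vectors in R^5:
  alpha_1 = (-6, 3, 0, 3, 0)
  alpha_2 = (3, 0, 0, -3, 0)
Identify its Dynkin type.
Compute the Cartan integers a_ij = 2(alpha_i, alpha_j)/(alpha_j, alpha_j); the resulting 2x2 Cartan matrix is
[[2, -3], [-1, 2]].
The roots have two lengths (squared-length ratio 3:1); the short ones are alpha_{2}. The associated Dynkin diagram is two nodes joined by a triple edge (G_2), so the type is G_2.

G_2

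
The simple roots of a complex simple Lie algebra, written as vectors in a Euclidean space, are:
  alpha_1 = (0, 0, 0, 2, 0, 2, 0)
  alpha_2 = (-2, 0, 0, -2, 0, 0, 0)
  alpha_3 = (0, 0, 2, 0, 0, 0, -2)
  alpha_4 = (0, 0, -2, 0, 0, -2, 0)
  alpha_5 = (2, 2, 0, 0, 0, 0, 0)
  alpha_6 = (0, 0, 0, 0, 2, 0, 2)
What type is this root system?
type A_6

Compute the Cartan integers a_ij = 2(alpha_i, alpha_j)/(alpha_j, alpha_j); the resulting 6x6 Cartan matrix is
[[2, -1, 0, -1, 0, 0], [-1, 2, 0, 0, -1, 0], [0, 0, 2, -1, 0, -1], [-1, 0, -1, 2, 0, 0], [0, -1, 0, 0, 2, 0], [0, 0, -1, 0, 0, 2]].
All simple roots have the same length, so the diagram is simply laced. The associated Dynkin diagram is a chain of 6 nodes with single edges (A_6), so the type is A_6 (the algebra sl(7)).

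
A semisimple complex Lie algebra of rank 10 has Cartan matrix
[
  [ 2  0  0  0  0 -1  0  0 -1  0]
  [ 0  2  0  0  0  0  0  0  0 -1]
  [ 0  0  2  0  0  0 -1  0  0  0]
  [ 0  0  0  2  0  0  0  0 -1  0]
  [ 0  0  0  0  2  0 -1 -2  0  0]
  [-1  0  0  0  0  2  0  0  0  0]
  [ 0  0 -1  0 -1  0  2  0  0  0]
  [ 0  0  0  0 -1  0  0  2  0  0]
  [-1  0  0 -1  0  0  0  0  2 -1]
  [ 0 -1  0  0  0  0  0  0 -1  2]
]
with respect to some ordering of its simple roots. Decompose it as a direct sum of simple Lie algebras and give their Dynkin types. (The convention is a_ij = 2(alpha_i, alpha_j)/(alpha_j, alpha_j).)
The diagram associated to this matrix has two connected components: the simple roots {alpha_3, alpha_5, alpha_7, alpha_8} form a chain of 4 nodes with a double edge at one end; the terminal node there is the unique short simple root (B_4), and {alpha_1, alpha_2, alpha_4, alpha_6, alpha_9, alpha_10} form a chain of 5 nodes with one extra node attached to the third node from one end (E_6). A semisimple Lie algebra decomposes uniquely as the direct sum of simple ideals, one per connected component of its Dynkin diagram, so g ≅ B_4 ⊕ E_6 (dimension 36 + 78 = 114).

type B_4 + type E_6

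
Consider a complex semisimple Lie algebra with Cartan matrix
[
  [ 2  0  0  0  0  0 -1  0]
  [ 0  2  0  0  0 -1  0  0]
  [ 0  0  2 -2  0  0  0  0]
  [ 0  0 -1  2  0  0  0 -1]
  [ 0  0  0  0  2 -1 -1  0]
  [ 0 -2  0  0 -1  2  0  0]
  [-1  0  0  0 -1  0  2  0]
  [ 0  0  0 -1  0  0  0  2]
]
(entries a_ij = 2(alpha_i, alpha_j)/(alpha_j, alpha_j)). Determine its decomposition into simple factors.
The diagram associated to this matrix has two connected components: the simple roots {alpha_1, alpha_2, alpha_5, alpha_6, alpha_7} form a chain of 5 nodes with a double edge at one end; the terminal node there is the unique short simple root (B_5), and {alpha_3, alpha_4, alpha_8} form a chain of 3 nodes with a double edge at one end; the terminal node there is the unique long simple root (C_3). A semisimple Lie algebra decomposes uniquely as the direct sum of simple ideals, one per connected component of its Dynkin diagram, so g ≅ B_5 ⊕ C_3 (dimension 55 + 21 = 76).

B5 + C3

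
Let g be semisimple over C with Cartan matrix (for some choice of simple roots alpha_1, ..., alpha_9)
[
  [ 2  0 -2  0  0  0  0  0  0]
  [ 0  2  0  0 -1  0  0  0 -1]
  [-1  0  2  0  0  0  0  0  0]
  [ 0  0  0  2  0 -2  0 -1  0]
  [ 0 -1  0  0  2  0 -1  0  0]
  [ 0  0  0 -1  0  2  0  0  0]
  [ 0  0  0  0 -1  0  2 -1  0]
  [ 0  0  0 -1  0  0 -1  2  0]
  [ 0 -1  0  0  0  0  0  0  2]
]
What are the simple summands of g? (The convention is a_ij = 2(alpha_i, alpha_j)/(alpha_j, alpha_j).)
B_2 (so(5)) ⊕ B_7 (so(15))

The diagram associated to this matrix has two connected components: the simple roots {alpha_1, alpha_3} form a chain of 2 nodes with a double edge at one end; the terminal node there is the unique short simple root (B_2), and {alpha_2, alpha_4, alpha_5, alpha_6, alpha_7, alpha_8, alpha_9} form a chain of 7 nodes with a double edge at one end; the terminal node there is the unique short simple root (B_7). A semisimple Lie algebra decomposes uniquely as the direct sum of simple ideals, one per connected component of its Dynkin diagram, so g ≅ B_2 ⊕ B_7 (dimension 10 + 105 = 115).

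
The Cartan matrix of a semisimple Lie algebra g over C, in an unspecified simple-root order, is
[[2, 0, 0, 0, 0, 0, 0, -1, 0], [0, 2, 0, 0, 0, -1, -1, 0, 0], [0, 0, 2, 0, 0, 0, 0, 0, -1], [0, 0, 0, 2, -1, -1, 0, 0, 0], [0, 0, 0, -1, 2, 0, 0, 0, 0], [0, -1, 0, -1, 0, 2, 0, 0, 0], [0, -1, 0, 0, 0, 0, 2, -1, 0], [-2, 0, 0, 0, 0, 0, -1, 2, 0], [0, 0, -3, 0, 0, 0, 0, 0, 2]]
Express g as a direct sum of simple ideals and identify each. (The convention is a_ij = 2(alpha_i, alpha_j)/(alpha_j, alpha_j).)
The diagram associated to this matrix has two connected components: the simple roots {alpha_1, alpha_2, alpha_4, alpha_5, alpha_6, alpha_7, alpha_8} form a chain of 7 nodes with a double edge at one end; the terminal node there is the unique short simple root (B_7), and {alpha_3, alpha_9} form two nodes joined by a triple edge (G_2). A semisimple Lie algebra decomposes uniquely as the direct sum of simple ideals, one per connected component of its Dynkin diagram, so g ≅ B_7 ⊕ G_2 (dimension 105 + 14 = 119).

B_7 (so(15)) ⊕ G_2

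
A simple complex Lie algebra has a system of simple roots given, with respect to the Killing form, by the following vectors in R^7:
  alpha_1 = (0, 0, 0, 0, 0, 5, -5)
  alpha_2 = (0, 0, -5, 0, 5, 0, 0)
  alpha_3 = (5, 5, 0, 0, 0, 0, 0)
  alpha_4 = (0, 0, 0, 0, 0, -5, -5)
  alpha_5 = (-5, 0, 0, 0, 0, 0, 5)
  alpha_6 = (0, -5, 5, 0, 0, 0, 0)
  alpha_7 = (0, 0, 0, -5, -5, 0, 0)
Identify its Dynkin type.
type D_7

Compute the Cartan integers a_ij = 2(alpha_i, alpha_j)/(alpha_j, alpha_j); the resulting 7x7 Cartan matrix is
[[2, 0, 0, 0, -1, 0, 0], [0, 2, 0, 0, 0, -1, -1], [0, 0, 2, 0, -1, -1, 0], [0, 0, 0, 2, -1, 0, 0], [-1, 0, -1, -1, 2, 0, 0], [0, -1, -1, 0, 0, 2, 0], [0, -1, 0, 0, 0, 0, 2]].
All simple roots have the same length, so the diagram is simply laced. The associated Dynkin diagram is a chain of 5 nodes with a fork of two nodes at one end (D_7), so the type is D_7 (the algebra so(14)).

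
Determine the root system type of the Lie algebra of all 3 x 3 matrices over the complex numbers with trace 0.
This is sl(3), which has dimension 3^2 - 1 = 8 and rank 3 - 1 = 2 (a Cartan subalgebra is the diagonal traceless matrices). In the classification of classical Lie algebras, the special linear algebra sl(n+1) has type A_n; here n = 2, so the Dynkin diagram is a chain of 2 nodes with single edges (A_2). Hence the type is A_2.

A2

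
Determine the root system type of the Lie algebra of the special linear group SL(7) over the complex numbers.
This is sl(7), which has dimension 7^2 - 1 = 48 and rank 7 - 1 = 6 (a Cartan subalgebra is the diagonal traceless matrices). In the classification of classical Lie algebras, the special linear algebra sl(n+1) has type A_n; here n = 6, so the Dynkin diagram is a chain of 6 nodes with single edges (A_6). Hence the type is A_6.

A_6 (sl(7))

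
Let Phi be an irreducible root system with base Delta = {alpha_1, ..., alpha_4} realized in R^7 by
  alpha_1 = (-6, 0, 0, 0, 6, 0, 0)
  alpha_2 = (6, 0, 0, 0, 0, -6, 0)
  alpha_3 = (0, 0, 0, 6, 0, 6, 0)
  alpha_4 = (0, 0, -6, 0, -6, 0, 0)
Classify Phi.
Compute the Cartan integers a_ij = 2(alpha_i, alpha_j)/(alpha_j, alpha_j); the resulting 4x4 Cartan matrix is
[[2, -1, 0, -1], [-1, 2, -1, 0], [0, -1, 2, 0], [-1, 0, 0, 2]].
All simple roots have the same length, so the diagram is simply laced. The associated Dynkin diagram is a chain of 4 nodes with single edges (A_4), so the type is A_4 (the algebra sl(5)).

A_4 (sl(5))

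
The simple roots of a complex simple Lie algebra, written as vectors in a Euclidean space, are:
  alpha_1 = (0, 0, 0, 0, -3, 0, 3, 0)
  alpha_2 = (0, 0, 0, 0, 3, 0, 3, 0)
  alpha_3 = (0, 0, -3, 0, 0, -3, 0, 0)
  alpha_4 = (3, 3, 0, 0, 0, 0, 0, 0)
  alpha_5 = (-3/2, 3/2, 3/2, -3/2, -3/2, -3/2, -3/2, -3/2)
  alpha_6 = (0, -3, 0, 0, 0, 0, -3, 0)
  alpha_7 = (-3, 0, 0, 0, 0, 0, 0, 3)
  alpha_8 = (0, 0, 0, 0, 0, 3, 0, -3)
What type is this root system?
Compute the Cartan integers a_ij = 2(alpha_i, alpha_j)/(alpha_j, alpha_j); the resulting 8x8 Cartan matrix is
[[2, 0, 0, 0, 0, -1, 0, 0], [0, 2, 0, 0, -1, -1, 0, 0], [0, 0, 2, 0, 0, 0, 0, -1], [0, 0, 0, 2, 0, -1, -1, 0], [0, -1, 0, 0, 2, 0, 0, 0], [-1, -1, 0, -1, 0, 2, 0, 0], [0, 0, 0, -1, 0, 0, 2, -1], [0, 0, -1, 0, 0, 0, -1, 2]].
All simple roots have the same length, so the diagram is simply laced. The associated Dynkin diagram is a chain of 7 nodes with one extra node attached to the third node from one end (E_8), so the type is E_8.

type E_8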